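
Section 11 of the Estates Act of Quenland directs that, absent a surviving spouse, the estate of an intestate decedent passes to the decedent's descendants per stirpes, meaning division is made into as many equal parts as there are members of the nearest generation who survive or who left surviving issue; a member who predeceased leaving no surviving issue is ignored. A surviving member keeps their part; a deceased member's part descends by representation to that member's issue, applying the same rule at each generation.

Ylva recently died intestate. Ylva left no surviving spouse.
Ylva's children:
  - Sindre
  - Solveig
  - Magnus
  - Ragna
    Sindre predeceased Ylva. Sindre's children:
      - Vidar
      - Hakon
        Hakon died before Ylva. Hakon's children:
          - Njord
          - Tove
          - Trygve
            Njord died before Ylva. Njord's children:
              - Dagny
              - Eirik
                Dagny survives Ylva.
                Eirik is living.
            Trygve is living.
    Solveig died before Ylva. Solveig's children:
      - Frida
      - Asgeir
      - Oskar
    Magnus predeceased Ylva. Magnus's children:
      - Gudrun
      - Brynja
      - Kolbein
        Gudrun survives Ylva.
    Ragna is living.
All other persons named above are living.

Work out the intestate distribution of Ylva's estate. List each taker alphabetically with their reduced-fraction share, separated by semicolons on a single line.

Asgeir 1/12; Brynja 1/12; Dagny 1/48; Eirik 1/48; Frida 1/12; Gudrun 1/12; Kolbein 1/12; Oskar 1/12; Ragna 1/4; Tove 1/24; Trygve 1/24; Vidar 1/8

There is no surviving spouse, so the entire estate passes to Ylva's descendants per stirpes.
The estate is divided into 4 equal shares of 1/4 among Sindre, Solveig, Magnus, Ragna.
Sindre predeceased; the 1/4 allotted to Sindre's branch passes to Sindre's issue by representation.
The 1/4 is divided into 2 equal shares of 1/8 among Vidar, Hakon.
Vidar is living and takes 1/8.
Hakon predeceased; the 1/8 allotted to Hakon's branch passes to Hakon's issue by representation.
The 1/8 is divided into 3 equal shares of 1/24 among Njord, Tove, Trygve.
Njord predeceased; the 1/24 allotted to Njord's branch passes to Njord's issue by representation.
The 1/24 is divided into 2 equal shares of 1/48 among Dagny, Eirik.
Dagny is living and takes 1/48.
Eirik is living and takes 1/48.
Tove is living and takes 1/24.
Trygve is living and takes 1/24.
Solveig predeceased; the 1/4 allotted to Solveig's branch passes to Solveig's issue by representation.
The 1/4 is divided into 3 equal shares of 1/12 among Frida, Asgeir, Oskar.
Frida is living and takes 1/12.
Asgeir is living and takes 1/12.
Oskar is living and takes 1/12.
Magnus predeceased; the 1/4 allotted to Magnus's branch passes to Magnus's issue by representation.
The 1/4 is divided into 3 equal shares of 1/12 among Gudrun, Brynja, Kolbein.
Gudrun is living and takes 1/12.
Brynja is living and takes 1/12.
Kolbein is living and takes 1/12.
Ragna is living and takes 1/4.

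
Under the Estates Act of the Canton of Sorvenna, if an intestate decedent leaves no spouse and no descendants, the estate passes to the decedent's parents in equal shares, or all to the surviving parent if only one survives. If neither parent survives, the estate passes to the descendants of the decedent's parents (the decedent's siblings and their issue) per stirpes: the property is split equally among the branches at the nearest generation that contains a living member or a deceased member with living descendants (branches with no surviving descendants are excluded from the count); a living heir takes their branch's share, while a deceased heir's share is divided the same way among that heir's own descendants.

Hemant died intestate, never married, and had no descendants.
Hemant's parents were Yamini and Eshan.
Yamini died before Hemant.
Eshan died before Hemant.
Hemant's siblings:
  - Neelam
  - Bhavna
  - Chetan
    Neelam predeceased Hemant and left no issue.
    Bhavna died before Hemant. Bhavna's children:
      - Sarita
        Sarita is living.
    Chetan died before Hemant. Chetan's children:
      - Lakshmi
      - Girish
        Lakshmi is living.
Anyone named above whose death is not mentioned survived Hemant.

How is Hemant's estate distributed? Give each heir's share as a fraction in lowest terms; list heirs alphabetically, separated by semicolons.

Neither parent survives and there are no descendants, so the estate passes to Hemant's siblings and their issue per stirpes.
Neelam left no surviving issue, so that branch lapses and is disregarded.
The estate is divided into 2 equal shares of 1/2 among Bhavna, Chetan.
Bhavna predeceased; the 1/2 allotted to Bhavna's branch passes to Bhavna's issue by representation.
Sarita is the sole taker at this level and receives the full 1/2.
Chetan predeceased; the 1/2 allotted to Chetan's branch passes to Chetan's issue by representation.
The 1/2 is divided into 2 equal shares of 1/4 among Lakshmi, Girish.
Lakshmi is living and takes 1/4.
Girish is living and takes 1/4.

Girish 1/4; Lakshmi 1/4; Sarita 1/2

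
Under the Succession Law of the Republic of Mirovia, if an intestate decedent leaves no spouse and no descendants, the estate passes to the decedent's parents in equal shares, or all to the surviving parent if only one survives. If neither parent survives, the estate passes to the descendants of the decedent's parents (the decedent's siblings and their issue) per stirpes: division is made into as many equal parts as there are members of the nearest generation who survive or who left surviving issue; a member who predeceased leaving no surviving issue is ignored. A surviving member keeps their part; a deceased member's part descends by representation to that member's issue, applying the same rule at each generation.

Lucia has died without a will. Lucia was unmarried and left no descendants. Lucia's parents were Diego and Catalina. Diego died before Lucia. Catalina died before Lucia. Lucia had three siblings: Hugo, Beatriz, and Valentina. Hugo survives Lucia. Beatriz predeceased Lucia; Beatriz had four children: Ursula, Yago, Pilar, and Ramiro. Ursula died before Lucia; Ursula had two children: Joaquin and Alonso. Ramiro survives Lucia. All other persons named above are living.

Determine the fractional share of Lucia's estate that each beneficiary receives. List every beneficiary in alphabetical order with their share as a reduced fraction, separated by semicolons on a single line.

Neither parent survives and there are no descendants, so the estate passes to Lucia's siblings and their issue per stirpes.
The estate is divided into 3 equal shares of 1/3 among Hugo, Beatriz, Valentina.
Hugo is living and takes 1/3.
Beatriz predeceased; the 1/3 allotted to Beatriz's branch passes to Beatriz's issue by representation.
The 1/3 is divided into 4 equal shares of 1/12 among Ursula, Yago, Pilar, Ramiro.
Ursula predeceased; the 1/12 allotted to Ursula's branch passes to Ursula's issue by representation.
The 1/12 is divided into 2 equal shares of 1/24 among Joaquin, Alonso.
Joaquin is living and takes 1/24.
Alonso is living and takes 1/24.
Yago is living and takes 1/12.
Pilar is living and takes 1/12.
Ramiro is living and takes 1/12.
Valentina is living and takes 1/3.

Alonso 1/24; Hugo 1/3; Joaquin 1/24; Pilar 1/12; Ramiro 1/12; Valentina 1/3; Yago 1/12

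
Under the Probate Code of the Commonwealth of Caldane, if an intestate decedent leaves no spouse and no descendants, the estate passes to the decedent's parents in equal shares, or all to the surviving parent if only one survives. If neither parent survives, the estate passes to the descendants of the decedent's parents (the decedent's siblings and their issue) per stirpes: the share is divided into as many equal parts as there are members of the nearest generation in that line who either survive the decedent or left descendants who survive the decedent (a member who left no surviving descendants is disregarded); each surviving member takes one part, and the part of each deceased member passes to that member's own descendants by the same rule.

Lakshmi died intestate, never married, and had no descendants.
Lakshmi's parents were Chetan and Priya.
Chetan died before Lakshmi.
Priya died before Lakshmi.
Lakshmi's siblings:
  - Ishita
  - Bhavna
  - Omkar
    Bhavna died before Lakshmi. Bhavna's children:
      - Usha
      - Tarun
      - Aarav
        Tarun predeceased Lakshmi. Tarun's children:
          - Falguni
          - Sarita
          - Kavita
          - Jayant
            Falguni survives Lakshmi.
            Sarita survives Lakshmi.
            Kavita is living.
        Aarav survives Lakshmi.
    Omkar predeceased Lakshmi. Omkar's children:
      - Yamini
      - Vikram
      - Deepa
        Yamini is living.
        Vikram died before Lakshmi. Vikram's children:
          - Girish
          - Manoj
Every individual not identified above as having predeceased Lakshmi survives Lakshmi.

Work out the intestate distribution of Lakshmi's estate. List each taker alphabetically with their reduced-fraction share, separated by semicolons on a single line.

Neither parent survives and there are no descendants, so the estate passes to Lakshmi's siblings and their issue per stirpes.
The estate is divided into 3 equal shares of 1/3 among Ishita, Bhavna, Omkar.
Ishita is living and takes 1/3.
Bhavna predeceased; the 1/3 allotted to Bhavna's branch passes to Bhavna's issue by representation.
The 1/3 is divided into 3 equal shares of 1/9 among Usha, Tarun, Aarav.
Usha is living and takes 1/9.
Tarun predeceased; the 1/9 allotted to Tarun's branch passes to Tarun's issue by representation.
The 1/9 is divided into 4 equal shares of 1/36 among Falguni, Sarita, Kavita, Jayant.
Falguni is living and takes 1/36.
Sarita is living and takes 1/36.
Kavita is living and takes 1/36.
Jayant is living and takes 1/36.
Aarav is living and takes 1/9.
Omkar predeceased; the 1/3 allotted to Omkar's branch passes to Omkar's issue by representation.
The 1/3 is divided into 3 equal shares of 1/9 among Yamini, Vikram, Deepa.
Yamini is living and takes 1/9.
Vikram predeceased; the 1/9 allotted to Vikram's branch passes to Vikram's issue by representation.
The 1/9 is divided into 2 equal shares of 1/18 among Girish, Manoj.
Girish is living and takes 1/18.
Manoj is living and takes 1/18.
Deepa is living and takes 1/9.

Aarav 1/9; Deepa 1/9; Falguni 1/36; Girish 1/18; Ishita 1/3; Jayant 1/36; Kavita 1/36; Manoj 1/18; Sarita 1/36; Usha 1/9; Yamini 1/9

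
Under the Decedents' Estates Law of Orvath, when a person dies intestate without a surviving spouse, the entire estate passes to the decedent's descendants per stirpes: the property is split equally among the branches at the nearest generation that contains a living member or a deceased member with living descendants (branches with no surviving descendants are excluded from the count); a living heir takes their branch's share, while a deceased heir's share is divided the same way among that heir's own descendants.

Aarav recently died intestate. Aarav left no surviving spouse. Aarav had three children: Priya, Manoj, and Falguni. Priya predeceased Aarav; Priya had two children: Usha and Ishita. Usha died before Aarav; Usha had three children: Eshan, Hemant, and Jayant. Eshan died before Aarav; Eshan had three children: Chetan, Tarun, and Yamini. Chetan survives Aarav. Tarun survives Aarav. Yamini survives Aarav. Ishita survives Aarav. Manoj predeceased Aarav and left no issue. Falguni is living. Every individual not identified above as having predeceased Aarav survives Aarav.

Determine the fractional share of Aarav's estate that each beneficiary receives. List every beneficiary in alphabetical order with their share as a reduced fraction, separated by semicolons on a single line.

Chetan 1/36; Falguni 1/2; Hemant 1/12; Ishita 1/4; Jayant 1/12; Tarun 1/36; Yamini 1/36

There is no surviving spouse, so the entire estate passes to Aarav's descendants per stirpes.
Manoj left no surviving issue, so that branch lapses and is disregarded.
The estate is divided into 2 equal shares of 1/2 among Priya, Falguni.
Priya predeceased; the 1/2 allotted to Priya's branch passes to Priya's issue by representation.
The 1/2 is divided into 2 equal shares of 1/4 among Usha, Ishita.
Usha predeceased; the 1/4 allotted to Usha's branch passes to Usha's issue by representation.
The 1/4 is divided into 3 equal shares of 1/12 among Eshan, Hemant, Jayant.
Eshan predeceased; the 1/12 allotted to Eshan's branch passes to Eshan's issue by representation.
The 1/12 is divided into 3 equal shares of 1/36 among Chetan, Tarun, Yamini.
Chetan is living and takes 1/36.
Tarun is living and takes 1/36.
Yamini is living and takes 1/36.
Hemant is living and takes 1/12.
Jayant is living and takes 1/12.
Ishita is living and takes 1/4.
Falguni is living and takes 1/2.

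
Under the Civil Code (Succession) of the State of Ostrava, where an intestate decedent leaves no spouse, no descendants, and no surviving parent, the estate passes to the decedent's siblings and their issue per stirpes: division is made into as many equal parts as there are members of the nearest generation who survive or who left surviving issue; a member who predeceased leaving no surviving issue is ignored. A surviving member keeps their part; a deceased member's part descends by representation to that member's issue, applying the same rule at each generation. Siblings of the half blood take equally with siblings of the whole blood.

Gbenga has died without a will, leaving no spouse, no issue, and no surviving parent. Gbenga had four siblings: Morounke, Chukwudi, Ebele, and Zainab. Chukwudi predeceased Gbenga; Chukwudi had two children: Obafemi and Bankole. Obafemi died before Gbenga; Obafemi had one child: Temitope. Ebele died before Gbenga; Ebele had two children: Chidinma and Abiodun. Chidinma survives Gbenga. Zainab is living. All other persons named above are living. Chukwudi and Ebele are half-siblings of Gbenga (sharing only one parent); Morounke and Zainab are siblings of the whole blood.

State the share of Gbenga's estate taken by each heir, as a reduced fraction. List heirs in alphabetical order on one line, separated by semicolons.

No spouse, descendants, or parent survives, so the estate passes to Gbenga's siblings per stirpes.
Half-blood and whole-blood siblings take equally under the stated rule.
The estate is divided into 4 equal shares of 1/4 among Morounke, Chukwudi, Ebele, Zainab.
Morounke is living and takes 1/4.
Chukwudi predeceased; the 1/4 allotted to Chukwudi's branch passes to Chukwudi's issue by representation.
The 1/4 is divided into 2 equal shares of 1/8 among Obafemi, Bankole.
Obafemi predeceased; the 1/8 allotted to Obafemi's branch passes to Obafemi's issue by representation.
Temitope is the sole taker at this level and receives the full 1/8.
Bankole is living and takes 1/8.
Ebele predeceased; the 1/4 allotted to Ebele's branch passes to Ebele's issue by representation.
The 1/4 is divided into 2 equal shares of 1/8 among Chidinma, Abiodun.
Chidinma is living and takes 1/8.
Abiodun is living and takes 1/8.
Zainab is living and takes 1/4.

Abiodun 1/8; Bankole 1/8; Chidinma 1/8; Morounke 1/4; Temitope 1/8; Zainab 1/4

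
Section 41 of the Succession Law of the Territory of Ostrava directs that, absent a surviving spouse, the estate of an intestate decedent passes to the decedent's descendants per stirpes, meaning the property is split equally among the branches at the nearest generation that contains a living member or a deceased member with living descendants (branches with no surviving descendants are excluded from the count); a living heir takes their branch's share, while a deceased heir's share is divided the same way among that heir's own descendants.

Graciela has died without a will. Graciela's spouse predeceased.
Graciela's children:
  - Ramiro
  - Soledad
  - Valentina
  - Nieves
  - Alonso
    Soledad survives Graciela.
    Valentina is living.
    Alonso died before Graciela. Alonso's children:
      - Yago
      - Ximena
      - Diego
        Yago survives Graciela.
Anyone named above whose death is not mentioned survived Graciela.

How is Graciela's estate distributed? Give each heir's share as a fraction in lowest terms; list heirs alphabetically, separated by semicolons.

Diego 1/15; Nieves 1/5; Ramiro 1/5; Soledad 1/5; Valentina 1/5; Ximena 1/15; Yago 1/15

There is no surviving spouse, so the entire estate passes to Graciela's descendants per stirpes.
The estate is divided into 5 equal shares of 1/5 among Ramiro, Soledad, Valentina, Nieves, Alonso.
Ramiro is living and takes 1/5.
Soledad is living and takes 1/5.
Valentina is living and takes 1/5.
Nieves is living and takes 1/5.
Alonso predeceased; the 1/5 allotted to Alonso's branch passes to Alonso's issue by representation.
The 1/5 is divided into 3 equal shares of 1/15 among Yago, Ximena, Diego.
Yago is living and takes 1/15.
Ximena is living and takes 1/15.
Diego is living and takes 1/15.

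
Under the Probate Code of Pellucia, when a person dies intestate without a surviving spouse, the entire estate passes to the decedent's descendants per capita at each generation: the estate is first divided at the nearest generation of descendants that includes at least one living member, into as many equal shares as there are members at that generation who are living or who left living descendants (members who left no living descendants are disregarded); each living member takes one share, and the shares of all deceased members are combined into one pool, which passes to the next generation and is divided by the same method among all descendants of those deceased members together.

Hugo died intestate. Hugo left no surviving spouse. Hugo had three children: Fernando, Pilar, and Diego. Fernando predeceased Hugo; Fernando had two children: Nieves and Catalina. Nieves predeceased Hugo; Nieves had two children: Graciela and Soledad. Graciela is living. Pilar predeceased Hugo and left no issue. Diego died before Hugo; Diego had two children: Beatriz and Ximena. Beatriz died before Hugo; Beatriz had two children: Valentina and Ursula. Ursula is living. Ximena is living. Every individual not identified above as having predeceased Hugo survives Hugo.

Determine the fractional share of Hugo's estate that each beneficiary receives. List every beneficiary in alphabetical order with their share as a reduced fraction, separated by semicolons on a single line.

Catalina 1/4; Graciela 1/8; Soledad 1/8; Ursula 1/8; Valentina 1/8; Ximena 1/4

There is no surviving spouse, so the entire estate passes to Hugo's descendants per capita at each generation.
No one at generation 1 (Fernando, Diego) is living; moving to the next generation.
At generation 2 (Nieves, Catalina, Beatriz, Ximena) there are 4 shares of (1)/4 = 1/4 each.
Living: Catalina and Ximena — each takes 1/4.
Deceased: Nieves and Beatriz. Their combined 1/2 is pooled and carried to generation 3.
At generation 3 (Graciela, Soledad, Valentina, Ursula) there are 4 shares of (1/2)/4 = 1/8 each.
Living: Graciela, Soledad, Valentina, and Ursula — each takes 1/8.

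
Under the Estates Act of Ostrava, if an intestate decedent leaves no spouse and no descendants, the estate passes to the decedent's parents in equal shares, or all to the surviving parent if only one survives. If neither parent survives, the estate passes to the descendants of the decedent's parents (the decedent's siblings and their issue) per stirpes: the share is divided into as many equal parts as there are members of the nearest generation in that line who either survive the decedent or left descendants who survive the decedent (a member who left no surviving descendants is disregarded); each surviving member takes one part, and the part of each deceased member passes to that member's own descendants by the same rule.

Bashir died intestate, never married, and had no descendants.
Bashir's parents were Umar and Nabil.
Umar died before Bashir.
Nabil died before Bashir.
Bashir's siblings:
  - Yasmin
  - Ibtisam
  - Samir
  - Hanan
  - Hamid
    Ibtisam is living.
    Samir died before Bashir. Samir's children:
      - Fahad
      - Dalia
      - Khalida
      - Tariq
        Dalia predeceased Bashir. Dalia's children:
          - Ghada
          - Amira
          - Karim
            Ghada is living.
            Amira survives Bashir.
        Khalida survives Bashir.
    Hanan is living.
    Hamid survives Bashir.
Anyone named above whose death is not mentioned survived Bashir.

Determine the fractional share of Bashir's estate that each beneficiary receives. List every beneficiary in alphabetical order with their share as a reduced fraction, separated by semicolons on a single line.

Neither parent survives and there are no descendants, so the estate passes to Bashir's siblings and their issue per stirpes.
The estate is divided into 5 equal shares of 1/5 among Yasmin, Ibtisam, Samir, Hanan, Hamid.
Yasmin is living and takes 1/5.
Ibtisam is living and takes 1/5.
Samir predeceased; the 1/5 allotted to Samir's branch passes to Samir's issue by representation.
The 1/5 is divided into 4 equal shares of 1/20 among Fahad, Dalia, Khalida, Tariq.
Fahad is living and takes 1/20.
Dalia predeceased; the 1/20 allotted to Dalia's branch passes to Dalia's issue by representation.
The 1/20 is divided into 3 equal shares of 1/60 among Ghada, Amira, Karim.
Ghada is living and takes 1/60.
Amira is living and takes 1/60.
Karim is living and takes 1/60.
Khalida is living and takes 1/20.
Tariq is living and takes 1/20.
Hanan is living and takes 1/5.
Hamid is living and takes 1/5.

Amira 1/60; Fahad 1/20; Ghada 1/60; Hamid 1/5; Hanan 1/5; Ibtisam 1/5; Karim 1/60; Khalida 1/20; Tariq 1/20; Yasmin 1/5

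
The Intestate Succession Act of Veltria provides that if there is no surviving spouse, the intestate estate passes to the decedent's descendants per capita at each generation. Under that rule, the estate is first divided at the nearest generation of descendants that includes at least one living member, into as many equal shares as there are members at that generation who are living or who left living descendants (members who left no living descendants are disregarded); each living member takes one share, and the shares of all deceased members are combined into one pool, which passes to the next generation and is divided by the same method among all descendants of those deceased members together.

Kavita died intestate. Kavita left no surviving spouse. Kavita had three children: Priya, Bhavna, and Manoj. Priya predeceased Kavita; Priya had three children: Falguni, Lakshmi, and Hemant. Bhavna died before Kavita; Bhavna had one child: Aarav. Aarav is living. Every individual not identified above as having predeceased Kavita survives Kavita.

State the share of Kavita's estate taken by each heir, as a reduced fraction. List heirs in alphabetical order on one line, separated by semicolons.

There is no surviving spouse, so the entire estate passes to Kavita's descendants per capita at each generation.
At generation 1 (Priya, Bhavna, Manoj) there are 3 shares of (1)/3 = 1/3 each.
Living: Manoj — each takes 1/3.
Deceased: Priya and Bhavna. Their combined 2/3 is pooled and carried to generation 2.
At generation 2 (Falguni, Lakshmi, Hemant, Aarav) there are 4 shares of (2/3)/4 = 1/6 each.
Living: Falguni, Lakshmi, Hemant, and Aarav — each takes 1/6.

Aarav 1/6; Falguni 1/6; Hemant 1/6; Lakshmi 1/6; Manoj 1/3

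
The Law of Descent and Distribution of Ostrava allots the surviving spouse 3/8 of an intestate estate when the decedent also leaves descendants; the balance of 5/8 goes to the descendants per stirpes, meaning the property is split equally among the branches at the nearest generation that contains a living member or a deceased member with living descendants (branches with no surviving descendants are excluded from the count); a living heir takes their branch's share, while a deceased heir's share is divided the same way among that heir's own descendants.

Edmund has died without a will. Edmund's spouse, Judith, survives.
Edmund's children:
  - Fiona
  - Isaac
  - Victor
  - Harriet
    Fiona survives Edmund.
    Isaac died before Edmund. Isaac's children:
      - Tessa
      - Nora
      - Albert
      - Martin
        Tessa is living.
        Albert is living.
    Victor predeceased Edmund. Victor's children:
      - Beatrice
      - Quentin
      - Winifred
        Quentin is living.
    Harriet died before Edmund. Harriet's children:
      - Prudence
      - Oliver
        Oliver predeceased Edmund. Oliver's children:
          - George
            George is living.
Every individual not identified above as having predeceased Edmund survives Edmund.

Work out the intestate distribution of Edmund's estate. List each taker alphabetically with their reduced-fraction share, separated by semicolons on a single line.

Albert 5/128; Beatrice 5/96; Fiona 5/32; George 5/64; Judith 3/8; Martin 5/128; Nora 5/128; Prudence 5/64; Quentin 5/96; Tessa 5/128; Winifred 5/96

Judith, as surviving spouse, takes 3/8.
The remaining 5/8 passes to Edmund's descendants per stirpes.
The 5/8 is divided into 4 equal shares of 5/32 among Fiona, Isaac, Victor, Harriet.
Fiona is living and takes 5/32.
Isaac predeceased; the 5/32 allotted to Isaac's branch passes to Isaac's issue by representation.
The 5/32 is divided into 4 equal shares of 5/128 among Tessa, Nora, Albert, Martin.
Tessa is living and takes 5/128.
Nora is living and takes 5/128.
Albert is living and takes 5/128.
Martin is living and takes 5/128.
Victor predeceased; the 5/32 allotted to Victor's branch passes to Victor's issue by representation.
The 5/32 is divided into 3 equal shares of 5/96 among Beatrice, Quentin, Winifred.
Beatrice is living and takes 5/96.
Quentin is living and takes 5/96.
Winifred is living and takes 5/96.
Harriet predeceased; the 5/32 allotted to Harriet's branch passes to Harriet's issue by representation.
The 5/32 is divided into 2 equal shares of 5/64 among Prudence, Oliver.
Prudence is living and takes 5/64.
Oliver predeceased; the 5/64 allotted to Oliver's branch passes to Oliver's issue by representation.
George is the sole taker at this level and receives the full 5/64.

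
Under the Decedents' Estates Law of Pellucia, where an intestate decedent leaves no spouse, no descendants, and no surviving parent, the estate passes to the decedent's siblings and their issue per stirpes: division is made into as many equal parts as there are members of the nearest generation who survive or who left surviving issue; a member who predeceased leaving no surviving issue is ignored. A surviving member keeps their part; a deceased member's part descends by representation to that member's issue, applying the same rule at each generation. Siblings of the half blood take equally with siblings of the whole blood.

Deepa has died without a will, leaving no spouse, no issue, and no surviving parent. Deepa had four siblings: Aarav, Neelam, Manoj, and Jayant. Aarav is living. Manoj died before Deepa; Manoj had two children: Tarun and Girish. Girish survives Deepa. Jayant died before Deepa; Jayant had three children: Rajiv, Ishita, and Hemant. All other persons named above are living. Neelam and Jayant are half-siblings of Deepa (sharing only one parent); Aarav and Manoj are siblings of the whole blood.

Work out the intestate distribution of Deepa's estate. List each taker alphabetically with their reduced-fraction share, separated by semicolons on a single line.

No spouse, descendants, or parent survives, so the estate passes to Deepa's siblings per stirpes.
Half-blood and whole-blood siblings take equally under the stated rule.
The estate is divided into 4 equal shares of 1/4 among Aarav, Neelam, Manoj, Jayant.
Aarav is living and takes 1/4.
Neelam is living and takes 1/4.
Manoj predeceased; the 1/4 allotted to Manoj's branch passes to Manoj's issue by representation.
The 1/4 is divided into 2 equal shares of 1/8 among Tarun, Girish.
Tarun is living and takes 1/8.
Girish is living and takes 1/8.
Jayant predeceased; the 1/4 allotted to Jayant's branch passes to Jayant's issue by representation.
The 1/4 is divided into 3 equal shares of 1/12 among Rajiv, Ishita, Hemant.
Rajiv is living and takes 1/12.
Ishita is living and takes 1/12.
Hemant is living and takes 1/12.

Aarav 1/4; Girish 1/8; Hemant 1/12; Ishita 1/12; Neelam 1/4; Rajiv 1/12; Tarun 1/8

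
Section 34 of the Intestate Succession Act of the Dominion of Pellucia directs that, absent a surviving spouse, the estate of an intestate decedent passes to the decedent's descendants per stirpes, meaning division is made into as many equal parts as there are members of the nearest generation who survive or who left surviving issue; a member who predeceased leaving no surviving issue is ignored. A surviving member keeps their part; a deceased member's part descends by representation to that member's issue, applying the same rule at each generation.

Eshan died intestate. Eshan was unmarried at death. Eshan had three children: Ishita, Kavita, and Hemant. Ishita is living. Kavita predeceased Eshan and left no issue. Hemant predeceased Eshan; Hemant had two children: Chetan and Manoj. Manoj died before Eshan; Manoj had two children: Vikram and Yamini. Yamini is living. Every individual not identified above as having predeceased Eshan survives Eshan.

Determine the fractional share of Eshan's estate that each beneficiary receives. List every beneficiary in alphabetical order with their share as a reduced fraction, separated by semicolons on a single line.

There is no surviving spouse, so the entire estate passes to Eshan's descendants per stirpes.
Kavita left no surviving issue, so that branch lapses and is disregarded.
The estate is divided into 2 equal shares of 1/2 among Ishita, Hemant.
Ishita is living and takes 1/2.
Hemant predeceased; the 1/2 allotted to Hemant's branch passes to Hemant's issue by representation.
The 1/2 is divided into 2 equal shares of 1/4 among Chetan, Manoj.
Chetan is living and takes 1/4.
Manoj predeceased; the 1/4 allotted to Manoj's branch passes to Manoj's issue by representation.
The 1/4 is divided into 2 equal shares of 1/8 among Vikram, Yamini.
Vikram is living and takes 1/8.
Yamini is living and takes 1/8.

Chetan 1/4; Ishita 1/2; Vikram 1/8; Yamini 1/8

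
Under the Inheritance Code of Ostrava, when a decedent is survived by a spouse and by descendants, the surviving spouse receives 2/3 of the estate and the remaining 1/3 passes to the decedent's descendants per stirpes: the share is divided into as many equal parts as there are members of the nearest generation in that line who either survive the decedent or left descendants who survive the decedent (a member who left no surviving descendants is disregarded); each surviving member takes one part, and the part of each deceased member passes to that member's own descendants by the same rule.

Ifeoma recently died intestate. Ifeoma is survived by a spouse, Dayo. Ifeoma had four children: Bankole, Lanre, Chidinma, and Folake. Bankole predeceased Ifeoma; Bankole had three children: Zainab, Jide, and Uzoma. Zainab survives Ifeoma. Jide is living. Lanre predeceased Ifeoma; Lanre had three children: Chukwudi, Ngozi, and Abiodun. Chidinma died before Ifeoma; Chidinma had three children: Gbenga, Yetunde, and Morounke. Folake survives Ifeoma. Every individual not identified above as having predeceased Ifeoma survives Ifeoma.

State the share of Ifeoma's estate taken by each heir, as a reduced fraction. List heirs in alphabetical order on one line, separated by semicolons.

Dayo, as surviving spouse, takes 2/3.
The remaining 1/3 passes to Ifeoma's descendants per stirpes.
The 1/3 is divided into 4 equal shares of 1/12 among Bankole, Lanre, Chidinma, Folake.
Bankole predeceased; the 1/12 allotted to Bankole's branch passes to Bankole's issue by representation.
The 1/12 is divided into 3 equal shares of 1/36 among Zainab, Jide, Uzoma.
Zainab is living and takes 1/36.
Jide is living and takes 1/36.
Uzoma is living and takes 1/36.
Lanre predeceased; the 1/12 allotted to Lanre's branch passes to Lanre's issue by representation.
The 1/12 is divided into 3 equal shares of 1/36 among Chukwudi, Ngozi, Abiodun.
Chukwudi is living and takes 1/36.
Ngozi is living and takes 1/36.
Abiodun is living and takes 1/36.
Chidinma predeceased; the 1/12 allotted to Chidinma's branch passes to Chidinma's issue by representation.
The 1/12 is divided into 3 equal shares of 1/36 among Gbenga, Yetunde, Morounke.
Gbenga is living and takes 1/36.
Yetunde is living and takes 1/36.
Morounke is living and takes 1/36.
Folake is living and takes 1/12.

Abiodun 1/36; Chukwudi 1/36; Dayo 2/3; Folake 1/12; Gbenga 1/36; Jide 1/36; Morounke 1/36; Ngozi 1/36; Uzoma 1/36; Yetunde 1/36; Zainab 1/36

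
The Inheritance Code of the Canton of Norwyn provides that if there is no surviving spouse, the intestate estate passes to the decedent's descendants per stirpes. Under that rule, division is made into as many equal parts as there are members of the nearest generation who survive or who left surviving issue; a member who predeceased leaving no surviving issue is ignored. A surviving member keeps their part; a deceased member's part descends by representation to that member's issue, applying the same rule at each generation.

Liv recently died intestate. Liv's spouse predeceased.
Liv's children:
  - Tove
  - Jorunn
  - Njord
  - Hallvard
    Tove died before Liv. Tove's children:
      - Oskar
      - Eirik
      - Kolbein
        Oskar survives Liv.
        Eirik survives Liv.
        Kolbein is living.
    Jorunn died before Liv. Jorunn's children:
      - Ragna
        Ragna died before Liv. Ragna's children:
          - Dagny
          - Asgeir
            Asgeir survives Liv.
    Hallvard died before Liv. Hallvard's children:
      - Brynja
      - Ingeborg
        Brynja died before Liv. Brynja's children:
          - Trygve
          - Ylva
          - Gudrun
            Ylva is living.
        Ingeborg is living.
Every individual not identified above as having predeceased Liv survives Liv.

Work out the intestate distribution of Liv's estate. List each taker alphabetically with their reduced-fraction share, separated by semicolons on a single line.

Asgeir 1/8; Dagny 1/8; Eirik 1/12; Gudrun 1/24; Ingeborg 1/8; Kolbein 1/12; Njord 1/4; Oskar 1/12; Trygve 1/24; Ylva 1/24

There is no surviving spouse, so the entire estate passes to Liv's descendants per stirpes.
The estate is divided into 4 equal shares of 1/4 among Tove, Jorunn, Njord, Hallvard.
Tove predeceased; the 1/4 allotted to Tove's branch passes to Tove's issue by representation.
The 1/4 is divided into 3 equal shares of 1/12 among Oskar, Eirik, Kolbein.
Oskar is living and takes 1/12.
Eirik is living and takes 1/12.
Kolbein is living and takes 1/12.
Jorunn predeceased; the 1/4 allotted to Jorunn's branch passes to Jorunn's issue by representation.
Ragna's line is the sole branch at this level, so the full 1/4 passes to Ragna's issue by representation.
The 1/4 is divided into 2 equal shares of 1/8 among Dagny, Asgeir.
Dagny is living and takes 1/8.
Asgeir is living and takes 1/8.
Njord is living and takes 1/4.
Hallvard predeceased; the 1/4 allotted to Hallvard's branch passes to Hallvard's issue by representation.
The 1/4 is divided into 2 equal shares of 1/8 among Brynja, Ingeborg.
Brynja predeceased; the 1/8 allotted to Brynja's branch passes to Brynja's issue by representation.
The 1/8 is divided into 3 equal shares of 1/24 among Trygve, Ylva, Gudrun.
Trygve is living and takes 1/24.
Ylva is living and takes 1/24.
Gudrun is living and takes 1/24.
Ingeborg is living and takes 1/8.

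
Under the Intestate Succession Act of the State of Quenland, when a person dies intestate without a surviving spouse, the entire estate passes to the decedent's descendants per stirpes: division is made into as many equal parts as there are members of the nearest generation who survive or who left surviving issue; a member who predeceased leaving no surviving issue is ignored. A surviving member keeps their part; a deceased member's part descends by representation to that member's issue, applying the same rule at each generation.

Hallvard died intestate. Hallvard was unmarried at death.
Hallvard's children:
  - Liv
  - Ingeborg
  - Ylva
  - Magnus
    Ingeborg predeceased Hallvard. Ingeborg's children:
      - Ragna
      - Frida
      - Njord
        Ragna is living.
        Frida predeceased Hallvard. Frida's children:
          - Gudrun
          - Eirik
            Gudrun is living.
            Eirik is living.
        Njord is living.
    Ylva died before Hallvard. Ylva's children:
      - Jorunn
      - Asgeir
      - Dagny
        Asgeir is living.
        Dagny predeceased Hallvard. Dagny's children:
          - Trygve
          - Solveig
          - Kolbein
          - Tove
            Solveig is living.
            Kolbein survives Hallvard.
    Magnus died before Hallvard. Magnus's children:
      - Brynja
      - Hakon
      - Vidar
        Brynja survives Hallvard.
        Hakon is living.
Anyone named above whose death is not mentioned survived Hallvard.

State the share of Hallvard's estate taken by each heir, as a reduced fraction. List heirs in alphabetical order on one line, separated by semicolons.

There is no surviving spouse, so the entire estate passes to Hallvard's descendants per stirpes.
The estate is divided into 4 equal shares of 1/4 among Liv, Ingeborg, Ylva, Magnus.
Liv is living and takes 1/4.
Ingeborg predeceased; the 1/4 allotted to Ingeborg's branch passes to Ingeborg's issue by representation.
The 1/4 is divided into 3 equal shares of 1/12 among Ragna, Frida, Njord.
Ragna is living and takes 1/12.
Frida predeceased; the 1/12 allotted to Frida's branch passes to Frida's issue by representation.
The 1/12 is divided into 2 equal shares of 1/24 among Gudrun, Eirik.
Gudrun is living and takes 1/24.
Eirik is living and takes 1/24.
Njord is living and takes 1/12.
Ylva predeceased; the 1/4 allotted to Ylva's branch passes to Ylva's issue by representation.
The 1/4 is divided into 3 equal shares of 1/12 among Jorunn, Asgeir, Dagny.
Jorunn is living and takes 1/12.
Asgeir is living and takes 1/12.
Dagny predeceased; the 1/12 allotted to Dagny's branch passes to Dagny's issue by representation.
The 1/12 is divided into 4 equal shares of 1/48 among Trygve, Solveig, Kolbein, Tove.
Trygve is living and takes 1/48.
Solveig is living and takes 1/48.
Kolbein is living and takes 1/48.
Tove is living and takes 1/48.
Magnus predeceased; the 1/4 allotted to Magnus's branch passes to Magnus's issue by representation.
The 1/4 is divided into 3 equal shares of 1/12 among Brynja, Hakon, Vidar.
Brynja is living and takes 1/12.
Hakon is living and takes 1/12.
Vidar is living and takes 1/12.

Asgeir 1/12; Brynja 1/12; Eirik 1/24; Gudrun 1/24; Hakon 1/12; Jorunn 1/12; Kolbein 1/48; Liv 1/4; Njord 1/12; Ragna 1/12; Solveig 1/48; Tove 1/48; Trygve 1/48; Vidar 1/12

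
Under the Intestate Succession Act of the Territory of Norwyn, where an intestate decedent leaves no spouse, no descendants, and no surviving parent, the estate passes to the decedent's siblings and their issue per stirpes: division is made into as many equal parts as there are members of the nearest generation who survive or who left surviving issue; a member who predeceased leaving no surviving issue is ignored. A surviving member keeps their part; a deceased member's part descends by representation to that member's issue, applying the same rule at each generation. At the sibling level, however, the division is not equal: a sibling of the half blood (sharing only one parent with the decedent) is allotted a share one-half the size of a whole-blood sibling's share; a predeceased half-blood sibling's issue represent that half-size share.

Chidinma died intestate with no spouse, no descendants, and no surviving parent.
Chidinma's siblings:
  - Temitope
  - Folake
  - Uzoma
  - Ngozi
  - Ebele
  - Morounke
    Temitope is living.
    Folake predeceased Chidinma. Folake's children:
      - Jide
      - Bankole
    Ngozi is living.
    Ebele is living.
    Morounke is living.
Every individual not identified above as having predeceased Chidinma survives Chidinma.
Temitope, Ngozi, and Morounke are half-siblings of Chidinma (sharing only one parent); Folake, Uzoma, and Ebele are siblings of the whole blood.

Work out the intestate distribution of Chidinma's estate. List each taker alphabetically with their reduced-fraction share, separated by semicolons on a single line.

Bankole 1/9; Ebele 2/9; Jide 1/9; Morounke 1/9; Ngozi 1/9; Temitope 1/9; Uzoma 2/9

No spouse, descendants, or parent survives, so the estate passes to Chidinma's siblings per stirpes.
Half-blood siblings count for one-half the weight of whole-blood siblings at the initial division.
Dividing 1 in proportion to weights (total weight 9/2): Temitope (weight 1/2) → 1/9; Folake (weight 1) → 2/9; Uzoma (weight 1) → 2/9; Ngozi (weight 1/2) → 1/9; Ebele (weight 1) → 2/9; Morounke (weight 1/2) → 1/9.
Temitope is living and takes 1/9.
Folake predeceased; the 2/9 allotted to Folake's branch passes to Folake's issue by representation.
The 2/9 is divided into 2 equal shares of 1/9 among Jide, Bankole.
Jide is living and takes 1/9.
Bankole is living and takes 1/9.
Uzoma is living and takes 2/9.
Ngozi is living and takes 1/9.
Ebele is living and takes 2/9.
Morounke is living and takes 1/9.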